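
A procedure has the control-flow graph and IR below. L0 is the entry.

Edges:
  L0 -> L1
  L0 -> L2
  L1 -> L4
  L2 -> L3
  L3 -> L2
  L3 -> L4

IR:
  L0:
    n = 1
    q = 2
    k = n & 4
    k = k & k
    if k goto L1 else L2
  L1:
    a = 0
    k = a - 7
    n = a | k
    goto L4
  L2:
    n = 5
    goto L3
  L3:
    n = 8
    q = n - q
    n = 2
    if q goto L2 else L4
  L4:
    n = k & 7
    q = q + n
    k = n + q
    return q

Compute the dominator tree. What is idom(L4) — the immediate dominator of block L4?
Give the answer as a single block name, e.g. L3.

idom tree: L1←L0 L2←L0 L3←L2 L4←L0
Dom at joins:
  L2: preds {L0,L3}: {L0} ∩ {L0,L2,L3} = {L0}; idom=L0
  L4: preds {L1,L3}: {L0,L1} ∩ {L0,L2,L3} = {L0}; idom=L0

idom(L4) = L0

Answer: L0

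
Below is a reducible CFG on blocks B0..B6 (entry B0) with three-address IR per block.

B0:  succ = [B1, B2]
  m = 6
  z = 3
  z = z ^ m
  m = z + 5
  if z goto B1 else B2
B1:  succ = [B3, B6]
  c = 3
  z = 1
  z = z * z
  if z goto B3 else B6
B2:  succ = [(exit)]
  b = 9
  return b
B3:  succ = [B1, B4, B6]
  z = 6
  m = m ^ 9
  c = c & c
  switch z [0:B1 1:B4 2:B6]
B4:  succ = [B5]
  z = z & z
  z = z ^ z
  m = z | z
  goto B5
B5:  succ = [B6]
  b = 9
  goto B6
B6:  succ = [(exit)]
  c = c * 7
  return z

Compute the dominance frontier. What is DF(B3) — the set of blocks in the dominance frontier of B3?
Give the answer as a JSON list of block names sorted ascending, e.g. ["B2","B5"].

Answer: ["B1", "B6"]

Derivation:
idom tree: B1←B0 B2←B0 B3←B1 B4←B3 B5←B4 B6←B1
Dom∩ at merges:
  B1: preds {B0,B3}: {B0} ∩ {B0,B1,B3} = {B0}; idom=B0
  B6: preds {B1,B3,B5}: {B0,B1} ∩ {B0,B1,B3} ∩ {B0,B1,B3,B4,B5} = {B0,B1}; idom=B1

DF walk-up:
  B1←B0: walk · to B0
  B1←B3: walk B3→B1 to B0
  B6←B1: walk · to B1
  B6←B3: walk B3 to B1
  B6←B5: walk B5→B4→B3 to B1
  B0: DF=∅
  B1: DF={B1}
  B2: DF=∅
  B3: DF={B1,B6}
  B4: DF={B6}
  B5: DF={B6}
  B6: DF=∅

DF(B3) = ["B1", "B6"]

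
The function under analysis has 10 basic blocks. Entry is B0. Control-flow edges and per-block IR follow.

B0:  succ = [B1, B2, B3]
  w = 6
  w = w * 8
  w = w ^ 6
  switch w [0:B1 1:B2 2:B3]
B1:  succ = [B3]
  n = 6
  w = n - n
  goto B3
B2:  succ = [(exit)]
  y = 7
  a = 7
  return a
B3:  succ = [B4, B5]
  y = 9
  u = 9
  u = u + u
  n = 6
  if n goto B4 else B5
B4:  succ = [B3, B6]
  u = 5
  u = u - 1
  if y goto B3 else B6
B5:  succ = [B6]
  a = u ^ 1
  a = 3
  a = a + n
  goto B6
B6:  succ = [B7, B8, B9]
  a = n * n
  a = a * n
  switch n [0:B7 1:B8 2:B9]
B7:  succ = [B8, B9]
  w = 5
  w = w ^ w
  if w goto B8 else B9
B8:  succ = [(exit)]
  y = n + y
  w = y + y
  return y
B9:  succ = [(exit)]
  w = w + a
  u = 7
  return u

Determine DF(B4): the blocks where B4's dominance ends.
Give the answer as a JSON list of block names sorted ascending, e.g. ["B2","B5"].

idom tree: B1←B0 B2←B0 B3←B0 B4←B3 B5←B3 B6←B3 B7←B6 B8←B6 B9←B6
Join-block Dom:
  B3: preds {B0,B1,B4}: {B0} ∩ {B0,B1} ∩ {B0,B3,B4} = {B0}; idom=B0
  B6: preds {B4,B5}: {B0,B3,B4} ∩ {B0,B3,B5} = {B0,B3}; idom=B3
  B8: preds {B6,B7}: {B0,B3,B6} ∩ {B0,B3,B6,B7} = {B0,B3,B6}; idom=B6
  B9: preds {B6,B7}: {B0,B3,B6} ∩ {B0,B3,B6,B7} = {B0,B3,B6}; idom=B6

DF derivation:
  B3←B0: walk · to B0
  B3←B1: walk B1 to B0
  B3←B4: walk B4→B3 to B0
  B6←B4: walk B4 to B3
  B6←B5: walk B5 to B3
  B8←B6: walk · to B6
  B8←B7: walk B7 to B6
  B9←B6: walk · to B6
  B9←B7: walk B7 to B6
  B0 → ∅
  B1 → {B3}
  B2 → ∅
  B3 → {B3}
  B4 → {B3,B6}
  B5 → {B6}
  B6 → ∅
  B7 → {B8,B9}
  B8 → ∅
  B9 → ∅

DF(B4) = ["B3", "B6"]

Answer: ["B3", "B6"]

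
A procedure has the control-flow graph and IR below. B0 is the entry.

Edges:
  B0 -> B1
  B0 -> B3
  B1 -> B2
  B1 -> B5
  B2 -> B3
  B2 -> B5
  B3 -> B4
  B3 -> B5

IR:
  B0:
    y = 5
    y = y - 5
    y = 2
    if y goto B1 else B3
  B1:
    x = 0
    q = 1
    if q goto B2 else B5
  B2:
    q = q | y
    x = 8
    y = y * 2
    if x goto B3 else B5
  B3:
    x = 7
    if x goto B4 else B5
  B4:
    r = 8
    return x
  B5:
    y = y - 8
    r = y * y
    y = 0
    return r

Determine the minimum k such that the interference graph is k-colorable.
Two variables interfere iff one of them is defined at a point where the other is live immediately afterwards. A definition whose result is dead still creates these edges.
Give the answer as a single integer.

Answer: 3

Working:
Per-block:
  B0 def {y} use ∅
  B1 def {q,x} use ∅
  B2 def {q,x,y} use {q,y}
  B3 def {x} use ∅
  B4 def {r} use {x}
  B5 def {r,y} use {y}

Live sets:
  B0: in=∅ out={y}
  B1: in={y} out={q,y}
  B2: in={q,y} out={y}
  B3: in={y} out={x,y}
  B4: in={x} out=∅
  B5: in={y} out=∅

Interfere edges:
  q: {y}
  r: {x,y}
  x: {r,y}
  y: {q,r,x}

Chromatic number:
  lower bound: {r,x,y} mutually conflict ⇒ χ ≥ 3
  assign q→c1 r→c1 x→c2 y→c0 — no edge inside a register ⇒ χ ≤ 3
  χ = 3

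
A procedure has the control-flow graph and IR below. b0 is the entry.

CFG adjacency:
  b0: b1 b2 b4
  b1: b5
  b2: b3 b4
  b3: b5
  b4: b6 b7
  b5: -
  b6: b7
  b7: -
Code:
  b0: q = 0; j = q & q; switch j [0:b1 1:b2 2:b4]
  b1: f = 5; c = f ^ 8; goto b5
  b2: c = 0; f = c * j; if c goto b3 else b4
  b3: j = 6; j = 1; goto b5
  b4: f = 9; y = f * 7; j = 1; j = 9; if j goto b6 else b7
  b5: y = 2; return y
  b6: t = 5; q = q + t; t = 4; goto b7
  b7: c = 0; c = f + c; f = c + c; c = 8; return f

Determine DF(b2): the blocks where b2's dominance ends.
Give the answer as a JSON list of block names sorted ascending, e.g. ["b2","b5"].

Answer: ["b4", "b5"]

Derivation:
idom tree: b1←b0 b2←b0 b3←b2 b4←b0 b5←b0 b6←b4 b7←b4
Dom at joins:
  b4: preds {b0,b2}: {b0} ∩ {b0,b2} = {b0}; idom=b0
  b5: preds {b1,b3}: {b0,b1} ∩ {b0,b2,b3} = {b0}; idom=b0
  b7: preds {b4,b6}: {b0,b4} ∩ {b0,b4,b6} = {b0,b4}; idom=b4

DF walk-up:
  b4←b0: walk · to b0
  b4←b2: walk b2 to b0
  b5←b1: walk b1 to b0
  b5←b3: walk b3→b2 to b0
  b7←b4: walk · to b4
  b7←b6: walk b6 to b4
  DF(b0)=∅
  DF(b1)={b5}
  DF(b2)={b4,b5}
  DF(b3)={b5}
  DF(b4)=∅
  DF(b5)=∅
  DF(b6)={b7}
  DF(b7)=∅

DF(b2) = ["b4", "b5"]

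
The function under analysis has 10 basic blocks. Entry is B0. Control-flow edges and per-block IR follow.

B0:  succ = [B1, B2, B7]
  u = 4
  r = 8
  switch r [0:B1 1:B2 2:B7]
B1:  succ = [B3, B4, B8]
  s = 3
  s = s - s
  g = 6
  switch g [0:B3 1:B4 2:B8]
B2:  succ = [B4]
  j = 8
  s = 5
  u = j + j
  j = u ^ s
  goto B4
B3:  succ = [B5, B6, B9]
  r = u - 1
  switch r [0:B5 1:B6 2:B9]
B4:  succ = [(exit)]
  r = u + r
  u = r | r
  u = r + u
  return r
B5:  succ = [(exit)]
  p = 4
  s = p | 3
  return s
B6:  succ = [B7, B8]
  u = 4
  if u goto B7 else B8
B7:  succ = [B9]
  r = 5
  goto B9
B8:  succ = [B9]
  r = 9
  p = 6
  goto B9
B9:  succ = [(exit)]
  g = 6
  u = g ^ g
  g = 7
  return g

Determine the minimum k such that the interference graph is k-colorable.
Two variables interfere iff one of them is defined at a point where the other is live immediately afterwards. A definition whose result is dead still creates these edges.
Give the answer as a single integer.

Answer: 4

Analysis:
Block summaries:
  B0: {r,u} / ∅
  B1: {g,s} / ∅
  B2: {j,s,u} / ∅
  B3: {r} / {u}
  B4: {r,u} / {r,u}
  B5: {p,s} / ∅
  B6: {u} / ∅
  B7: {r} / ∅
  B8: {p,r} / ∅
  B9: {g,u} / ∅

Live sets:
  B0 li=∅ lo={r,u}
  B1 li={r,u} lo={r,u}
  B2 li={r} lo={r,u}
  B3 li={u} lo=∅
  B4 li={r,u} lo=∅
  B5 li=∅ lo=∅
  B6 li=∅ lo=∅
  B7 li=∅ lo=∅
  B8 li=∅ lo=∅
  B9 li=∅ lo=∅

Interfere edges:
  g↔{r,u}
  j↔{r,s,u}
  p↔∅
  r↔{g,j,s,u}
  s↔{j,r,u}
  u↔{g,j,r,s}

Chromatic number:
  lower bound: {j,r,s,u} mutually conflict ⇒ χ ≥ 4
  assign g→c2 j→c2 p→c0 r→c0 s→c3 u→c1 — no edge inside a register ⇒ χ ≤ 4
  χ = 4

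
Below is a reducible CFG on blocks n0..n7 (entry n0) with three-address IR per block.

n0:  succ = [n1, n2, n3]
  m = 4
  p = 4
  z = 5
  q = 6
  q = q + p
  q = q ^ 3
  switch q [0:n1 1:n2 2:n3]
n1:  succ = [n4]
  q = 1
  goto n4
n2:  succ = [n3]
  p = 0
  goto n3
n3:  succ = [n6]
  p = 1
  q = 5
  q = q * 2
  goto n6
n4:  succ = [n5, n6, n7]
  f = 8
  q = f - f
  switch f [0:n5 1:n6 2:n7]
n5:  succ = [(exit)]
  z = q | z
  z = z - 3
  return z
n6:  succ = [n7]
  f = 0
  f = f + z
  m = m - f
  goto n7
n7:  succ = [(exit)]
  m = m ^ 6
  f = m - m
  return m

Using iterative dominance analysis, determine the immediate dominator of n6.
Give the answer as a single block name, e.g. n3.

Answer: n0

Analysis:
idom tree: n1←n0 n2←n0 n3←n0 n4←n1 n5←n4 n6←n0 n7←n0
Dom∩ at merges:
  n3: preds {n0,n2}: {n0} ∩ {n0,n2} = {n0}; idom=n0
  n6: preds {n3,n4}: {n0,n3} ∩ {n0,n1,n4} = {n0}; idom=n0
  n7: preds {n4,n6}: {n0,n1,n4} ∩ {n0,n6} = {n0}; idom=n0

idom(n6) = n0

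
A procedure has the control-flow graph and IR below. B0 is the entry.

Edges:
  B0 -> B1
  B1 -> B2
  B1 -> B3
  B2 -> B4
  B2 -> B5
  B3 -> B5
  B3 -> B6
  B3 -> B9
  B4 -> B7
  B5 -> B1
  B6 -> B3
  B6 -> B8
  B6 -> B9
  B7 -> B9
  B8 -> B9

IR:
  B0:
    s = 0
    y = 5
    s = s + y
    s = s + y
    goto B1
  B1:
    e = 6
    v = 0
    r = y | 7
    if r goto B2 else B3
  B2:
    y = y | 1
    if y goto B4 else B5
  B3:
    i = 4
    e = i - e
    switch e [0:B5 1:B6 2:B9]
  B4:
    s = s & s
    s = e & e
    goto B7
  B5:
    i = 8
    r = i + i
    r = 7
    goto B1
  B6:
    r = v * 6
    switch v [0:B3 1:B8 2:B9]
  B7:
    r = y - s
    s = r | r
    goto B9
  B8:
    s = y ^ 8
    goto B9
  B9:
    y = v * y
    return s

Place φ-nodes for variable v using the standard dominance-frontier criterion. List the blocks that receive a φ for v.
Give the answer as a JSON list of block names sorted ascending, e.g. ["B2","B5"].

idom tree: B1←B0 B2←B1 B3←B1 B4←B2 B5←B1 B6←B3 B7←B4 B8←B6 B9←B1
Join-block Dom:
  B1: preds {B0,B5}: {B0} ∩ {B0,B1,B5} = {B0}; idom=B0
  B3: preds {B1,B6}: {B0,B1} ∩ {B0,B1,B3,B6} = {B0,B1}; idom=B1
  B5: preds {B2,B3}: {B0,B1,B2} ∩ {B0,B1,B3} = {B0,B1}; idom=B1
  B9: preds {B3,B6,B7,B8}: {B0,B1,B3} ∩ {B0,B1,B3,B6} ∩ {B0,B1,B2,B4,B7} ∩ {B0,B1,B3,B6,B8} = {B0,B1}; idom=B1

Frontier:
  B1←B0: walk · to B0
  B1←B5: walk B5→B1 to B0
  B3←B1: walk · to B1
  B3←B6: walk B6→B3 to B1
  B5←B2: walk B2 to B1
  B5←B3: walk B3 to B1
  B9←B3: walk B3 to B1
  B9←B6: walk B6→B3 to B1
  B9←B7: walk B7→B4→B2 to B1
  B9←B8: walk B8→B6→B3 to B1
  DF(B0)=∅
  DF(B1)={B1}
  DF(B2)={B5,B9}
  DF(B3)={B3,B5,B9}
  DF(B4)={B9}
  DF(B5)={B1}
  DF(B6)={B3,B9}
  DF(B7)={B9}
  DF(B8)={B9}
  DF(B9)=∅

φ for v: defs {B1}
  DF⁺ = {B1}

Answer: ["B1"]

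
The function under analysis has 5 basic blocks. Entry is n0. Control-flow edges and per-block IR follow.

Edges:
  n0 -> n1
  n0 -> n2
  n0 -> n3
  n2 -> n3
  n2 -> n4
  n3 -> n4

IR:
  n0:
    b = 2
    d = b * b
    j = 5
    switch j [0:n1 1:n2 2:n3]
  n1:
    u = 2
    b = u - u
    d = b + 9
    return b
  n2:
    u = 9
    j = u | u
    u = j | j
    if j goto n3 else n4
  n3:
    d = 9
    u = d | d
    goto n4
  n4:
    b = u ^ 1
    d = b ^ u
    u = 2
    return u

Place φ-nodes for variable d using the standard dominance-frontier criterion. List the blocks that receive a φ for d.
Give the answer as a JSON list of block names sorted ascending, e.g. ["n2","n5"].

idom tree: n1←n0 n2←n0 n3←n0 n4←n0
Dom at joins:
  n3: preds {n0,n2}: {n0} ∩ {n0,n2} = {n0}; idom=n0
  n4: preds {n2,n3}: {n0,n2} ∩ {n0,n3} = {n0}; idom=n0

Frontier:
  join n3 pred n0: · stop@n0
  join n3 pred n2: n2 stop@n0
  join n4 pred n2: n2 stop@n0
  join n4 pred n3: n3 stop@n0
  DF(n0)=∅
  DF(n1)=∅
  DF(n2)={n3,n4}
  DF(n3)={n4}
  DF(n4)=∅

φ for d: defs {n0,n1,n3,n4}
  DF⁺ = {n4}

Answer: ["n4"]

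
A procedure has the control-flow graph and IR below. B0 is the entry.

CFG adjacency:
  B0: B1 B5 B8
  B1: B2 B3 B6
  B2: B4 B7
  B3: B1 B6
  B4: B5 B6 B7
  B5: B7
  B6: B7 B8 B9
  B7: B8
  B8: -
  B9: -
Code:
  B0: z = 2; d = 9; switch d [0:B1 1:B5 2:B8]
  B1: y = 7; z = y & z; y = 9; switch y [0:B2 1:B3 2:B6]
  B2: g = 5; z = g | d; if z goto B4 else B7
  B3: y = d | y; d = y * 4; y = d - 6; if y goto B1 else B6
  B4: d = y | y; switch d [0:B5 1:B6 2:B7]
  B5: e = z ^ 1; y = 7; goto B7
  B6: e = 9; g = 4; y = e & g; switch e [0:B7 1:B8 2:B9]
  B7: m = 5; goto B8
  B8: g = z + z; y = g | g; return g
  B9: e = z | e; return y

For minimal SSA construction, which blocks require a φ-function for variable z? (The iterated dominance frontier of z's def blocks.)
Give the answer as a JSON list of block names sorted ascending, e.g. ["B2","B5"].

Answer: ["B1", "B5", "B6", "B7", "B8"]

Derivation:
idom tree: B1←B0 B2←B1 B3←B1 B4←B2 B5←B0 B6←B1 B7←B0 B8←B0 B9←B6
Join-block Dom:
  B1: preds {B0,B3}: {B0} ∩ {B0,B1,B3} = {B0}; idom=B0
  B5: preds {B0,B4}: {B0} ∩ {B0,B1,B2,B4} = {B0}; idom=B0
  B6: preds {B1,B3,B4}: {B0,B1} ∩ {B0,B1,B3} ∩ {B0,B1,B2,B4} = {B0,B1}; idom=B1
  B7: preds {B2,B4,B5,B6}: {B0,B1,B2} ∩ {B0,B1,B2,B4} ∩ {B0,B5} ∩ {B0,B1,B6} = {B0}; idom=B0
  B8: preds {B0,B6,B7}: {B0} ∩ {B0,B1,B6} ∩ {B0,B7} = {B0}; idom=B0

DF walk-up:
  join B1 pred B0: · stop@B0
  join B1 pred B3: B3→B1 stop@B0
  join B5 pred B0: · stop@B0
  join B5 pred B4: B4→B2→B1 stop@B0
  join B6 pred B1: · stop@B1
  join B6 pred B3: B3 stop@B1
  join B6 pred B4: B4→B2 stop@B1
  join B7 pred B2: B2→B1 stop@B0
  join B7 pred B4: B4→B2→B1 stop@B0
  join B7 pred B5: B5 stop@B0
  join B7 pred B6: B6→B1 stop@B0
  join B8 pred B0: · stop@B0
  join B8 pred B6: B6→B1 stop@B0
  join B8 pred B7: B7 stop@B0
  DF(B0)=∅
  DF(B1)={B1,B5,B7,B8}
  DF(B2)={B5,B6,B7}
  DF(B3)={B1,B6}
  DF(B4)={B5,B6,B7}
  DF(B5)={B7}
  DF(B6)={B7,B8}
  DF(B7)={B8}
  DF(B8)=∅
  DF(B9)=∅

φ for z: defs {B0,B1,B2}
  DF⁺ = {B1,B5,B6,B7,B8}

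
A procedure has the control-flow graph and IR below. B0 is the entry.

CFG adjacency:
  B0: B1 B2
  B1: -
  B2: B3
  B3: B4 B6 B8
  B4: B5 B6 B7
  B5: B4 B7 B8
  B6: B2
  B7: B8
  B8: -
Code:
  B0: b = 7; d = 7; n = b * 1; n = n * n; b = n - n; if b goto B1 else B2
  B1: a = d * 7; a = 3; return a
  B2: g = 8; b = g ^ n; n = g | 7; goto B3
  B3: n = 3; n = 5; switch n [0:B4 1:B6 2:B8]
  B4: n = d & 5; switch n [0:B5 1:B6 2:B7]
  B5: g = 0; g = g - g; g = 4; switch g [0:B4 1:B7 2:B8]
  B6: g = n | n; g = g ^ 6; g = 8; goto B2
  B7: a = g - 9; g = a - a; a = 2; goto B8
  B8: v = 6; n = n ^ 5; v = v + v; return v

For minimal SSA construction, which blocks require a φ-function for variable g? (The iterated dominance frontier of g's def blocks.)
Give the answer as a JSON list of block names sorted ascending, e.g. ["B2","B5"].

idom tree: B1←B0 B2←B0 B3←B2 B4←B3 B5←B4 B6←B3 B7←B4 B8←B3
Dom∩ at merges:
  B2: preds {B0,B6}: {B0} ∩ {B0,B2,B3,B6} = {B0}; idom=B0
  B4: preds {B3,B5}: {B0,B2,B3} ∩ {B0,B2,B3,B4,B5} = {B0,B2,B3}; idom=B3
  B6: preds {B3,B4}: {B0,B2,B3} ∩ {B0,B2,B3,B4} = {B0,B2,B3}; idom=B3
  B7: preds {B4,B5}: {B0,B2,B3,B4} ∩ {B0,B2,B3,B4,B5} = {B0,B2,B3,B4}; idom=B4
  B8: preds {B3,B5,B7}: {B0,B2,B3} ∩ {B0,B2,B3,B4,B5} ∩ {B0,B2,B3,B4,B7} = {B0,B2,B3}; idom=B3

DF walk-up:
  join B2 pred B0: · stop@B0
  join B2 pred B6: B6→B3→B2 stop@B0
  join B4 pred B3: · stop@B3
  join B4 pred B5: B5→B4 stop@B3
  join B6 pred B3: · stop@B3
  join B6 pred B4: B4 stop@B3
  join B7 pred B4: · stop@B4
  join B7 pred B5: B5 stop@B4
  join B8 pred B3: · stop@B3
  join B8 pred B5: B5→B4 stop@B3
  join B8 pred B7: B7→B4 stop@B3
  B0: DF=∅
  B1: DF=∅
  B2: DF={B2}
  B3: DF={B2}
  B4: DF={B4,B6,B8}
  B5: DF={B4,B7,B8}
  B6: DF={B2}
  B7: DF={B8}
  B8: DF=∅

φ for g: defs {B2,B5,B6,B7}
  DF⁺ = {B2,B4,B6,B7,B8}

Answer: ["B2", "B4", "B6", "B7", "B8"]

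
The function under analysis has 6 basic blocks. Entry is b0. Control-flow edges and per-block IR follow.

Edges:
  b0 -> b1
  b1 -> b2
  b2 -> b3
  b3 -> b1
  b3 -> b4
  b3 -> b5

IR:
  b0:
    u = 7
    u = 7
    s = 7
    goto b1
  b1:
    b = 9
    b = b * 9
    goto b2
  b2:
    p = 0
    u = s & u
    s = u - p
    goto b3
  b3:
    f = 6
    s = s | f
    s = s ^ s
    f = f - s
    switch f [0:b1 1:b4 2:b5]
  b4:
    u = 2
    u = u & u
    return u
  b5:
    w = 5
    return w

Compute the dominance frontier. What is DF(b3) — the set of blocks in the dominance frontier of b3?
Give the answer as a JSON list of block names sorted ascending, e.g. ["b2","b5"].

Answer: ["b1"]

Derivation:
idom tree: b1←b0 b2←b1 b3←b2 b4←b3 b5←b3
Dom at joins:
  b1: preds {b0,b3}: {b0} ∩ {b0,b1,b2,b3} = {b0}; idom=b0

Frontier:
  join b1 pred b0: · stop@b0
  join b1 pred b3: b3→b2→b1 stop@b0
  DF(b0)=∅
  DF(b1)={b1}
  DF(b2)={b1}
  DF(b3)={b1}
  DF(b4)=∅
  DF(b5)=∅

DF(b3) = ["b1"]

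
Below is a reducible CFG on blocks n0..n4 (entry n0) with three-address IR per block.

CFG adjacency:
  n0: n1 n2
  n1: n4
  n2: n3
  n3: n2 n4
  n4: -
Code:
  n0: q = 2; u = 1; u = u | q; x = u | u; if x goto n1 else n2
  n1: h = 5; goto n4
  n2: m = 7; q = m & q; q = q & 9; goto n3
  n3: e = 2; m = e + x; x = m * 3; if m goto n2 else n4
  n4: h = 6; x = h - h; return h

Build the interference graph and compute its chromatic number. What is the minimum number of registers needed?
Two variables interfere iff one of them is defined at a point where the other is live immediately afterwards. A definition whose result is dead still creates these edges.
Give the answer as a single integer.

Answer: 3

Analysis:
Block summaries:
  n0: def={q,u,x} ue=∅
  n1: def={h} ue=∅
  n2: def={m,q} ue={q}
  n3: def={e,m,x} ue={x}
  n4: def={h,x} ue=∅

Backward fixpoint:
  n0 li=∅ lo={q,x}
  n1 li=∅ lo=∅
  n2 li={q,x} lo={q,x}
  n3 li={q,x} lo={q,x}
  n4 li=∅ lo=∅

Conflict graph:
  e↔{q,x}
  h↔{x}
  m↔{q,x}
  q↔{e,m,u,x}
  u↔{q}
  x↔{e,h,m,q}

Colouring:
  {e,q,x} pairwise interfere (3-clique) ⇒ χ ≥ 3
  3-colouring: c0={h,q}  c1={u,x}  c2={e,m}
  χ = 3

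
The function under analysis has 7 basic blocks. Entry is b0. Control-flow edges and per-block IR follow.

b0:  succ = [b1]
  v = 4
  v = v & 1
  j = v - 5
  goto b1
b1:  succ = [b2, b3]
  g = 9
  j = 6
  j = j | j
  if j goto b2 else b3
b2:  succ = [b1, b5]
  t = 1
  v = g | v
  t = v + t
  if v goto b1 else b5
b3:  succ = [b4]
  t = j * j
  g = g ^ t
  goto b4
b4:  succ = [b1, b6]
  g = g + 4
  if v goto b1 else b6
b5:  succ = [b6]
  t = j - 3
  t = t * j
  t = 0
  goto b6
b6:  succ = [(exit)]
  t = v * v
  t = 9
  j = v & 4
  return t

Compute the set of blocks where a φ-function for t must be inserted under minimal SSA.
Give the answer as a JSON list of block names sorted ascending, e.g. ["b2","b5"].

idom tree: b1←b0 b2←b1 b3←b1 b4←b3 b5←b2 b6←b1
Dom∩ at merges:
  b1: preds {b0,b2,b4}: {b0} ∩ {b0,b1,b2} ∩ {b0,b1,b3,b4} = {b0}; idom=b0
  b6: preds {b4,b5}: {b0,b1,b3,b4} ∩ {b0,b1,b2,b5} = {b0,b1}; idom=b1

DF derivation:
  b1←b0: walk · to b0
  b1←b2: walk b2→b1 to b0
  b1←b4: walk b4→b3→b1 to b0
  b6←b4: walk b4→b3 to b1
  b6←b5: walk b5→b2 to b1
  b0: DF=∅
  b1: DF={b1}
  b2: DF={b1,b6}
  b3: DF={b1,b6}
  b4: DF={b1,b6}
  b5: DF={b6}
  b6: DF=∅

φ for t: defs {b2,b3,b5,b6}
  DF⁺ = {b1,b6}

Answer: ["b1", "b6"]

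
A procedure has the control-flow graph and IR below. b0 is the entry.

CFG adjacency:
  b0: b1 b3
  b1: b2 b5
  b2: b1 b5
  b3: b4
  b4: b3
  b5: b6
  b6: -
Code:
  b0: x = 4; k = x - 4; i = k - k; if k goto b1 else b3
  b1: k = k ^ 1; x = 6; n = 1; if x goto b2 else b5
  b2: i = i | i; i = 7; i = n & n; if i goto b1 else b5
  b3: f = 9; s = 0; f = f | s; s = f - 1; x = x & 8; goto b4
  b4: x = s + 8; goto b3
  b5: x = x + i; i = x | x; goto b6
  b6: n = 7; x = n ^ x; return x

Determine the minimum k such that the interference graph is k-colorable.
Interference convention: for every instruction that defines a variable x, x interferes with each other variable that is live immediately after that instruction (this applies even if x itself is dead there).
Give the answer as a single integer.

Block summaries:
  b0: def={i,k,x} ue=∅
  b1: def={k,n,x} ue={k}
  b2: def={i} ue={i,n}
  b3: def={f,s,x} ue={x}
  b4: def={x} ue={s}
  b5: def={i,x} ue={i,x}
  b6: def={n,x} ue={x}

Backward fixpoint:
  b0: in=∅ out={i,k,x}
  b1: in={i,k} out={i,k,n,x}
  b2: in={i,k,n,x} out={i,k,x}
  b3: in={x} out={s}
  b4: in={s} out={x}
  b5: in={i,x} out={x}
  b6: in={x} out=∅

Interfere edges:
  f↔{s,x}
  i↔{k,n,x}
  k↔{i,n,x}
  n↔{i,k,x}
  s↔{f,x}
  x↔{f,i,k,n,s}

Colouring:
  {i,k,n,x} pairwise interfere (4-clique) ⇒ χ ≥ 4
  assign f→c1 i→c1 k→c2 n→c3 s→c2 x→c0 — no edge inside a register ⇒ χ ≤ 4
  χ = 4

Answer: 4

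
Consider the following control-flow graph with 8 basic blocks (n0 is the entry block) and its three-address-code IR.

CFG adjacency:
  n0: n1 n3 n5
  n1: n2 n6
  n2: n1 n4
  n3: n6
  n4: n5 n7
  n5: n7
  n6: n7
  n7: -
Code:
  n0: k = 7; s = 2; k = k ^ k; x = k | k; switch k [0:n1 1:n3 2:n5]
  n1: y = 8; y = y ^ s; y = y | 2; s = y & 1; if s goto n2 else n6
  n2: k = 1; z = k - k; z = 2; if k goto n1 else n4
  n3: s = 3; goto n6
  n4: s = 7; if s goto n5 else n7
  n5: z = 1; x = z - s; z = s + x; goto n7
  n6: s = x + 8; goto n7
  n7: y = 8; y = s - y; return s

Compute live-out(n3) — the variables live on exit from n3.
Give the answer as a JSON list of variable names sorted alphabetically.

Block summaries:
  n0 def {k,s,x} use ∅
  n1 def {s,y} use {s}
  n2 def {k,z} use ∅
  n3 def {s} use ∅
  n4 def {s} use ∅
  n5 def {x,z} use {s}
  n6 def {s} use {x}
  n7 def {y} use {s}

Live sets:
  live n0: ∅→{s,x}
  live n1: {s,x}→{s,x}
  live n2: {s,x}→{s,x}
  live n3: {x}→{x}
  live n4: ∅→{s}
  live n5: {s}→{s}
  live n6: {x}→{s}
  live n7: {s}→∅

live-out(n3) = ["x"]

Answer: ["x"]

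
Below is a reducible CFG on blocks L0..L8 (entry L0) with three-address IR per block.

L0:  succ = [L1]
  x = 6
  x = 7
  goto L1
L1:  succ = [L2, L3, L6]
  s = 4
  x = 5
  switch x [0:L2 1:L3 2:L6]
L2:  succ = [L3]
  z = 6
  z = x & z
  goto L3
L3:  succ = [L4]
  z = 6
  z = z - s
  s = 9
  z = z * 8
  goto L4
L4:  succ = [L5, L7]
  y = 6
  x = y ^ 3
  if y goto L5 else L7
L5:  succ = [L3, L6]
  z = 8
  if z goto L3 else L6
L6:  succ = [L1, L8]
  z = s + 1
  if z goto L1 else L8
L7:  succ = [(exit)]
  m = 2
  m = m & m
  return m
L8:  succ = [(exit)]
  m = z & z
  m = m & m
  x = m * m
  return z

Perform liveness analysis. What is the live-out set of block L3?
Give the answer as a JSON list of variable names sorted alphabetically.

Per-block:
  L0: def={x} ue=∅
  L1: def={s,x} ue=∅
  L2: def={z} ue={x}
  L3: def={s,z} ue={s}
  L4: def={x,y} ue=∅
  L5: def={z} ue=∅
  L6: def={z} ue={s}
  L7: def={m} ue=∅
  L8: def={m,x} ue={z}

Live sets:
  L0 li=∅ lo=∅
  L1 li=∅ lo={s,x}
  L2 li={s,x} lo={s}
  L3 li={s} lo={s}
  L4 li={s} lo={s}
  L5 li={s} lo={s}
  L6 li={s} lo={z}
  L7 li=∅ lo=∅
  L8 li={z} lo=∅

live-out(L3) = ["s"]

Answer: ["s"]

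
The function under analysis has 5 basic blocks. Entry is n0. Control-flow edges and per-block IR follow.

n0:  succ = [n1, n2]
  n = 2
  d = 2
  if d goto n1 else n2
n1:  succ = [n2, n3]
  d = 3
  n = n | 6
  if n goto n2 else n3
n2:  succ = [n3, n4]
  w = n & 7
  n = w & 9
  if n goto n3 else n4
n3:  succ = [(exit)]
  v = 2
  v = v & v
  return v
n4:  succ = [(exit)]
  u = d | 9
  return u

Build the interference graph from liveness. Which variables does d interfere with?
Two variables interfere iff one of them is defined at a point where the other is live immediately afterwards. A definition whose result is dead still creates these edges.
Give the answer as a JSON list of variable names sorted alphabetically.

Answer: ["n", "w"]

Analysis:
Block summaries:
  n0: {d,n} / ∅
  n1: {d,n} / {n}
  n2: {n,w} / {n}
  n3: {v} / ∅
  n4: {u} / {d}

Live sets:
  n0: in=∅ out={d,n}
  n1: in={n} out={d,n}
  n2: in={d,n} out={d}
  n3: in=∅ out=∅
  n4: in={d} out=∅

Interfere edges:
  d↔{n,w}
  n↔{d}
  u↔∅
  v↔∅
  w↔{d}

N(d) = ["n", "w"]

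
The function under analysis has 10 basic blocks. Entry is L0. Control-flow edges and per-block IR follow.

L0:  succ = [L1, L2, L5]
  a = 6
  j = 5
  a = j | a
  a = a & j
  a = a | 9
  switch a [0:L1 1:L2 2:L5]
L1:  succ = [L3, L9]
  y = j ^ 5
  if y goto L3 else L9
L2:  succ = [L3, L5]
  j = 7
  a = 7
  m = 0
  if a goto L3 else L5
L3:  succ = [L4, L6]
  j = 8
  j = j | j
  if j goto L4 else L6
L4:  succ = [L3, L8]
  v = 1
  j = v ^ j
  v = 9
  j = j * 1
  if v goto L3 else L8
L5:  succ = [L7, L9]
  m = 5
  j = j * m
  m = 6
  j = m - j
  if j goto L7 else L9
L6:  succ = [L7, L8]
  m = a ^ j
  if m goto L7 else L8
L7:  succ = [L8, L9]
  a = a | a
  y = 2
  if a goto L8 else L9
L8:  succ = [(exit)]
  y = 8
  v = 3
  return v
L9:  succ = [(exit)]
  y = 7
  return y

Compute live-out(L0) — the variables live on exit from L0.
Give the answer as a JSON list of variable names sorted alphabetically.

Answer: ["a", "j"]

Working:
Per-block:
  L0: {a,j} / ∅
  L1: {y} / {j}
  L2: {a,j,m} / ∅
  L3: {j} / ∅
  L4: {j,v} / {j}
  L5: {j,m} / {j}
  L6: {m} / {a,j}
  L7: {a,y} / {a}
  L8: {v,y} / ∅
  L9: {y} / ∅

Liveness:
  L0 li=∅ lo={a,j}
  L1 li={a,j} lo={a}
  L2 li=∅ lo={a,j}
  L3 li={a} lo={a,j}
  L4 li={a,j} lo={a}
  L5 li={a,j} lo={a}
  L6 li={a,j} lo={a}
  L7 li={a} lo=∅
  L8 li=∅ lo=∅
  L9 li=∅ lo=∅

live-out(L0) = ["a", "j"]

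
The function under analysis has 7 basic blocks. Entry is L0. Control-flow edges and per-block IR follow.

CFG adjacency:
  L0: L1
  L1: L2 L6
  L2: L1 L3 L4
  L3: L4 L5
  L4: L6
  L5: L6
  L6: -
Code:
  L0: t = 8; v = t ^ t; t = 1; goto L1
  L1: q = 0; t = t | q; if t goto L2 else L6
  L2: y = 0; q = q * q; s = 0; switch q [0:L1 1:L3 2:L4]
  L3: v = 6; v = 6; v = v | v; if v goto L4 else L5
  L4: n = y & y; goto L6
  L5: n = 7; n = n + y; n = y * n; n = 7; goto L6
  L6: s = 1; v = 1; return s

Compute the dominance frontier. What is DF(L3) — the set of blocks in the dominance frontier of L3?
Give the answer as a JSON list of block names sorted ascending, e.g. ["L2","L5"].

idom tree: L1←L0 L2←L1 L3←L2 L4←L2 L5←L3 L6←L1
Dom at joins:
  L1: preds {L0,L2}: {L0} ∩ {L0,L1,L2} = {L0}; idom=L0
  L4: preds {L2,L3}: {L0,L1,L2} ∩ {L0,L1,L2,L3} = {L0,L1,L2}; idom=L2
  L6: preds {L1,L4,L5}: {L0,L1} ∩ {L0,L1,L2,L4} ∩ {L0,L1,L2,L3,L5} = {L0,L1}; idom=L1

Frontier:
  L1←L0: walk · to L0
  L1←L2: walk L2→L1 to L0
  L4←L2: walk · to L2
  L4←L3: walk L3 to L2
  L6←L1: walk · to L1
  L6←L4: walk L4→L2 to L1
  L6←L5: walk L5→L3→L2 to L1
  L0: DF=∅
  L1: DF={L1}
  L2: DF={L1,L6}
  L3: DF={L4,L6}
  L4: DF={L6}
  L5: DF={L6}
  L6: DF=∅

DF(L3) = ["L4", "L6"]

Answer: ["L4", "L6"]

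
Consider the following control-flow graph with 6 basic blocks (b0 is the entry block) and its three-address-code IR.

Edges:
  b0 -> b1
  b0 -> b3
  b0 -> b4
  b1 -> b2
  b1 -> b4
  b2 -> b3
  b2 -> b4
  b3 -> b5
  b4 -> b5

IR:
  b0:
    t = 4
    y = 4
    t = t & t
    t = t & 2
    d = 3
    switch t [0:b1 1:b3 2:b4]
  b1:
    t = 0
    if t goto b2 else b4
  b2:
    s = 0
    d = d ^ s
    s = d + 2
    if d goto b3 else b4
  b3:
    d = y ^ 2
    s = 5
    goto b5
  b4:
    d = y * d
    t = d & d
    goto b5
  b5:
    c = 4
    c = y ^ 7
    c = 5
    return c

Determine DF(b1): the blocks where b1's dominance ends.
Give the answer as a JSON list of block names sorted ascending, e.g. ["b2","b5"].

idom tree: b1←b0 b2←b1 b3←b0 b4←b0 b5←b0
Join-block Dom:
  b3: preds {b0,b2}: {b0} ∩ {b0,b1,b2} = {b0}; idom=b0
  b4: preds {b0,b1,b2}: {b0} ∩ {b0,b1} ∩ {b0,b1,b2} = {b0}; idom=b0
  b5: preds {b3,b4}: {b0,b3} ∩ {b0,b4} = {b0}; idom=b0

DF derivation:
  join b3 pred b0: · stop@b0
  join b3 pred b2: b2→b1 stop@b0
  join b4 pred b0: · stop@b0
  join b4 pred b1: b1 stop@b0
  join b4 pred b2: b2→b1 stop@b0
  join b5 pred b3: b3 stop@b0
  join b5 pred b4: b4 stop@b0
  b0 → ∅
  b1 → {b3,b4}
  b2 → {b3,b4}
  b3 → {b5}
  b4 → {b5}
  b5 → ∅

DF(b1) = ["b3", "b4"]

Answer: ["b3", "b4"]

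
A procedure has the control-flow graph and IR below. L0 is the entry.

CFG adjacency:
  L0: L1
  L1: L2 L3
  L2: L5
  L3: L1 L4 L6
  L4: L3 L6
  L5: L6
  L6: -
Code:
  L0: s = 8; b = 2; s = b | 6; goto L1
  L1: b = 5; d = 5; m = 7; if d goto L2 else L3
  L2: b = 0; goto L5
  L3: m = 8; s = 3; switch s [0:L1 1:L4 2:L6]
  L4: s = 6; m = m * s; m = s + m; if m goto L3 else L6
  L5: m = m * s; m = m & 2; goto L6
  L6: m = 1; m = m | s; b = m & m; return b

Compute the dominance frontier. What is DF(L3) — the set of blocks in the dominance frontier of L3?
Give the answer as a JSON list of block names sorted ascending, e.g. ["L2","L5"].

idom tree: L1←L0 L2←L1 L3←L1 L4←L3 L5←L2 L6←L1
Dom∩ at merges:
  L1: preds {L0,L3}: {L0} ∩ {L0,L1,L3} = {L0}; idom=L0
  L3: preds {L1,L4}: {L0,L1} ∩ {L0,L1,L3,L4} = {L0,L1}; idom=L1
  L6: preds {L3,L4,L5}: {L0,L1,L3} ∩ {L0,L1,L3,L4} ∩ {L0,L1,L2,L5} = {L0,L1}; idom=L1

DF walk-up:
  L1←L0: walk · to L0
  L1←L3: walk L3→L1 to L0
  L3←L1: walk · to L1
  L3←L4: walk L4→L3 to L1
  L6←L3: walk L3 to L1
  L6←L4: walk L4→L3 to L1
  L6←L5: walk L5→L2 to L1
  L0 → ∅
  L1 → {L1}
  L2 → {L6}
  L3 → {L1,L3,L6}
  L4 → {L3,L6}
  L5 → {L6}
  L6 → ∅

DF(L3) = ["L1", "L3", "L6"]

Answer: ["L1", "L3", "L6"]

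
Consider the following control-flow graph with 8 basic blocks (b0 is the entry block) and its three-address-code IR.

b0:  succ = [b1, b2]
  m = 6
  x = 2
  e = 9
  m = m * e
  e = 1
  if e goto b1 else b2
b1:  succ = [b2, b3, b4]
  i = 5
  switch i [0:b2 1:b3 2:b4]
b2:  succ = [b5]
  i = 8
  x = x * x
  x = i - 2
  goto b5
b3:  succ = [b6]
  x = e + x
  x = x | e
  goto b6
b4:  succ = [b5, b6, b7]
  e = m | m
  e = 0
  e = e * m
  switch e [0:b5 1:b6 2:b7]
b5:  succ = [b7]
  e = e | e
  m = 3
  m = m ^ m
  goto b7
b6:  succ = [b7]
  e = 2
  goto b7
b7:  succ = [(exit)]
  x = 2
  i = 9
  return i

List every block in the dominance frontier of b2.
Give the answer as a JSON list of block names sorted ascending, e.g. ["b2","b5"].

idom tree: b1←b0 b2←b0 b3←b1 b4←b1 b5←b0 b6←b1 b7←b0
Dom at joins:
  b2: preds {b0,b1}: {b0} ∩ {b0,b1} = {b0}; idom=b0
  b5: preds {b2,b4}: {b0,b2} ∩ {b0,b1,b4} = {b0}; idom=b0
  b6: preds {b3,b4}: {b0,b1,b3} ∩ {b0,b1,b4} = {b0,b1}; idom=b1
  b7: preds {b4,b5,b6}: {b0,b1,b4} ∩ {b0,b5} ∩ {b0,b1,b6} = {b0}; idom=b0

DF walk-up:
  b2←b0: walk · to b0
  b2←b1: walk b1 to b0
  b5←b2: walk b2 to b0
  b5←b4: walk b4→b1 to b0
  b6←b3: walk b3 to b1
  b6←b4: walk b4 to b1
  b7←b4: walk b4→b1 to b0
  b7←b5: walk b5 to b0
  b7←b6: walk b6→b1 to b0
  DF(b0)=∅
  DF(b1)={b2,b5,b7}
  DF(b2)={b5}
  DF(b3)={b6}
  DF(b4)={b5,b6,b7}
  DF(b5)={b7}
  DF(b6)={b7}
  DF(b7)=∅

DF(b2) = ["b5"]

Answer: ["b5"]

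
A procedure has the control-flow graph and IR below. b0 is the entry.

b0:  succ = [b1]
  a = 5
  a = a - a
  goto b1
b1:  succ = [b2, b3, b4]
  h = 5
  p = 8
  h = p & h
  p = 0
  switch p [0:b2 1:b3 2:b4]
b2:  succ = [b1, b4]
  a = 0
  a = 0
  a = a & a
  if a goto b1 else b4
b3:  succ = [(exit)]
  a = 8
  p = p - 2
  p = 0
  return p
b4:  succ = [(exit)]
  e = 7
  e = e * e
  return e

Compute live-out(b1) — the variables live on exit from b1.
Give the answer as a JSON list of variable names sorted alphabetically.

Block summaries:
  b0: def={a} ue=∅
  b1: def={h,p} ue=∅
  b2: def={a} ue=∅
  b3: def={a,p} ue={p}
  b4: def={e} ue=∅

Backward fixpoint:
  live b0: ∅→∅
  live b1: ∅→{p}
  live b2: ∅→∅
  live b3: {p}→∅
  live b4: ∅→∅

live-out(b1) = ["p"]

Answer: ["p"]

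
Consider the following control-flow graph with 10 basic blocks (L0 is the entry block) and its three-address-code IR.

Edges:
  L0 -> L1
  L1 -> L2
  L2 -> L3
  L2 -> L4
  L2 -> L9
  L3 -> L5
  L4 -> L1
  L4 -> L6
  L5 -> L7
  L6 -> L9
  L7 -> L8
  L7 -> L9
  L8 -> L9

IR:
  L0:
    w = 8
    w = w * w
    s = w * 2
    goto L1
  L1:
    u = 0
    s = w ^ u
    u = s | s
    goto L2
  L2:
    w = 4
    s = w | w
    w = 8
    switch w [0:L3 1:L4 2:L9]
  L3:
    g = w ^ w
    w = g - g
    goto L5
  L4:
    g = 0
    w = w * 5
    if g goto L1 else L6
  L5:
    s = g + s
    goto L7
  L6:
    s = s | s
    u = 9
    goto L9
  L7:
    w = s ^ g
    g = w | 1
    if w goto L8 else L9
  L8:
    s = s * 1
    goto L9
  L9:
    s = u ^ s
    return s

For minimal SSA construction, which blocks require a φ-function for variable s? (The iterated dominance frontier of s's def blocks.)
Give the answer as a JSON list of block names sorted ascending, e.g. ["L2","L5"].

idom tree: L1←L0 L2←L1 L3←L2 L4←L2 L5←L3 L6←L4 L7←L5 L8←L7 L9←L2
Dom at joins:
  L1: preds {L0,L4}: {L0} ∩ {L0,L1,L2,L4} = {L0}; idom=L0
  L9: preds {L2,L6,L7,L8}: {L0,L1,L2} ∩ {L0,L1,L2,L4,L6} ∩ {L0,L1,L2,L3,L5,L7} ∩ {L0,L1,L2,L3,L5,L7,L8} = {L0,L1,L2}; idom=L2

DF walk-up:
  L1←L0: walk · to L0
  L1←L4: walk L4→L2→L1 to L0
  L9←L2: walk · to L2
  L9←L6: walk L6→L4 to L2
  L9←L7: walk L7→L5→L3 to L2
  L9←L8: walk L8→L7→L5→L3 to L2
  L0 → ∅
  L1 → {L1}
  L2 → {L1}
  L3 → {L9}
  L4 → {L1,L9}
  L5 → {L9}
  L6 → {L9}
  L7 → {L9}
  L8 → {L9}
  L9 → ∅

φ for s: defs {L0,L1,L2,L5,L6,L8,L9}
  DF⁺ = {L1,L9}

Answer: ["L1", "L9"]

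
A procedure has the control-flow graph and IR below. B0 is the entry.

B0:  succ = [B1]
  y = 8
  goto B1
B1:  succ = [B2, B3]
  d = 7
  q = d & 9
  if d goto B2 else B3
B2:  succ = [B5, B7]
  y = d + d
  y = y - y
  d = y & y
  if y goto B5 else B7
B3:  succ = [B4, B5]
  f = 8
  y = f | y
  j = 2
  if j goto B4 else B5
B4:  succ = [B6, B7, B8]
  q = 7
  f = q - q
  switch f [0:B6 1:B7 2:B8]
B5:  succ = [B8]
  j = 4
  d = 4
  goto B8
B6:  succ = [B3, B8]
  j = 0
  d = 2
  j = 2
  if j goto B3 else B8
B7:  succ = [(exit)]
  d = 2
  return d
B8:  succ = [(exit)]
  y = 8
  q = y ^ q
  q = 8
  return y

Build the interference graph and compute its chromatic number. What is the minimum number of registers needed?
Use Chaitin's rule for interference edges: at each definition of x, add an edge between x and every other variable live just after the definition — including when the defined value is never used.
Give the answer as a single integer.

Answer: 3

Derivation:
Per-block:
  B0: {y} / ∅
  B1: {d,q} / ∅
  B2: {d,y} / {d}
  B3: {f,j,y} / {y}
  B4: {f,q} / ∅
  B5: {d,j} / ∅
  B6: {d,j} / ∅
  B7: {d} / ∅
  B8: {q,y} / {q}

Liveness:
  live B0: ∅→{y}
  live B1: {y}→{d,q,y}
  live B2: {d,q}→{q}
  live B3: {q,y}→{q,y}
  live B4: {y}→{q,y}
  live B5: {q}→{q}
  live B6: {q,y}→{q,y}
  live B7: ∅→∅
  live B8: {q}→∅

Interfere edges:
  d↔{q,y}
  f↔{q,y}
  j↔{q,y}
  q↔{d,f,j,y}
  y↔{d,f,j,q}

Chromatic number:
  clique {d,q,y} ⇒ need ≥ 3
  3-colouring: r0={q}  r1={y}  r2={d,f,j}
  χ = 3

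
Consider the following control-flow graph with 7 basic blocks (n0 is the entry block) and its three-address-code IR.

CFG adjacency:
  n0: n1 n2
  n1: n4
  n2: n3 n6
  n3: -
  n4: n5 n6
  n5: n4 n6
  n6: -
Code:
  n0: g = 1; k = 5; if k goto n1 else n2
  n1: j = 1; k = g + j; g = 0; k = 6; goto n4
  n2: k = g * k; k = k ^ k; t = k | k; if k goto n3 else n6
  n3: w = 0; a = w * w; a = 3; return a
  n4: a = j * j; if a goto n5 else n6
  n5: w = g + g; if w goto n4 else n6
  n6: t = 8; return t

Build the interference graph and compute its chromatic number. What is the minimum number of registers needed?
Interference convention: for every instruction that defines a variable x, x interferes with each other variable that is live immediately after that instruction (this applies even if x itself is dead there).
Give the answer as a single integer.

Answer: 3

Derivation:
Block summaries:
  n0: def={g,k} ue=∅
  n1: def={g,j,k} ue={g}
  n2: def={k,t} ue={g,k}
  n3: def={a,w} ue=∅
  n4: def={a} ue={j}
  n5: def={w} ue={g}
  n6: def={t} ue=∅

Live sets:
  live n0: ∅→{g,k}
  live n1: {g}→{g,j}
  live n2: {g,k}→∅
  live n3: ∅→∅
  live n4: {g,j}→{g,j}
  live n5: {g,j}→{g,j}
  live n6: ∅→∅

Interference:
  a: {g,j}
  g: {a,j,k,w}
  j: {a,g,k,w}
  k: {g,j,t}
  t: {k}
  w: {g,j}

Colouring:
  lower bound: {a,g,j} mutually conflict ⇒ χ ≥ 3
  3-colouring: r0={g,t}  r1={j}  r2={a,k,w}
  χ = 3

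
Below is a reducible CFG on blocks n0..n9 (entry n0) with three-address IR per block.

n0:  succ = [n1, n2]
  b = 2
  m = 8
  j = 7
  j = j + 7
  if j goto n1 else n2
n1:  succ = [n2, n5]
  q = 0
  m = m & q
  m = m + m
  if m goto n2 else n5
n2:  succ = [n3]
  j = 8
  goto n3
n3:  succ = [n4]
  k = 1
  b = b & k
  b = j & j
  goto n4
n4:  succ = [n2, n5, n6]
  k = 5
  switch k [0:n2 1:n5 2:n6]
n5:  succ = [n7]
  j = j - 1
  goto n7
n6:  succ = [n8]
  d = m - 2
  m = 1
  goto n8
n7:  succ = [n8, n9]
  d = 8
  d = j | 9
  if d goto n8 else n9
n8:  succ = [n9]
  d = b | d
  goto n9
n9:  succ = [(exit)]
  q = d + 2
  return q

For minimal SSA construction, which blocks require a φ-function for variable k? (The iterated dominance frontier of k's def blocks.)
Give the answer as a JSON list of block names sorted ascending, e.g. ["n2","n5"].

Answer: ["n2", "n5", "n8", "n9"]

Analysis:
idom tree: n1←n0 n2←n0 n3←n2 n4←n3 n5←n0 n6←n4 n7←n5 n8←n0 n9←n0
Dom at joins:
  n2: preds {n0,n1,n4}: {n0} ∩ {n0,n1} ∩ {n0,n2,n3,n4} = {n0}; idom=n0
  n5: preds {n1,n4}: {n0,n1} ∩ {n0,n2,n3,n4} = {n0}; idom=n0
  n8: preds {n6,n7}: {n0,n2,n3,n4,n6} ∩ {n0,n5,n7} = {n0}; idom=n0
  n9: preds {n7,n8}: {n0,n5,n7} ∩ {n0,n8} = {n0}; idom=n0

Frontier:
  join n2 pred n0: · stop@n0
  join n2 pred n1: n1 stop@n0
  join n2 pred n4: n4→n3→n2 stop@n0
  join n5 pred n1: n1 stop@n0
  join n5 pred n4: n4→n3→n2 stop@n0
  join n8 pred n6: n6→n4→n3→n2 stop@n0
  join n8 pred n7: n7→n5 stop@n0
  join n9 pred n7: n7→n5 stop@n0
  join n9 pred n8: n8 stop@n0
  DF(n0)=∅
  DF(n1)={n2,n5}
  DF(n2)={n2,n5,n8}
  DF(n3)={n2,n5,n8}
  DF(n4)={n2,n5,n8}
  DF(n5)={n8,n9}
  DF(n6)={n8}
  DF(n7)={n8,n9}
  DF(n8)={n9}
  DF(n9)=∅

φ for k: defs {n3,n4}
  DF⁺ = {n2,n5,n8,n9}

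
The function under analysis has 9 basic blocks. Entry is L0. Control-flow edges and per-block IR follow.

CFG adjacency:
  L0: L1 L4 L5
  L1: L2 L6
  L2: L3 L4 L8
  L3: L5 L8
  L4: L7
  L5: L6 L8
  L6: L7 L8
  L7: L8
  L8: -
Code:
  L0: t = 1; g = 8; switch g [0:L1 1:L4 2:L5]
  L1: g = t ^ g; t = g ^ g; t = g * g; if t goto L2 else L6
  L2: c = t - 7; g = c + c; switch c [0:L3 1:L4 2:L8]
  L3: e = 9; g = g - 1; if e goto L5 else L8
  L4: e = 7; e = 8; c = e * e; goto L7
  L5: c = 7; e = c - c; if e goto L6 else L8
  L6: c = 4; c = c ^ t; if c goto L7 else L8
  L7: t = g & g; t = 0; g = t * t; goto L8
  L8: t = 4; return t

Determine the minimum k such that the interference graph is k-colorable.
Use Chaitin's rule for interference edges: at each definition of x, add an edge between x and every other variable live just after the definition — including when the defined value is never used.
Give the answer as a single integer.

Answer: 3

Working:
Block summaries:
  L0: {g,t} / ∅
  L1: {g,t} / {g,t}
  L2: {c,g} / {t}
  L3: {e,g} / {g}
  L4: {c,e} / ∅
  L5: {c,e} / ∅
  L6: {c} / {t}
  L7: {g,t} / {g}
  L8: {t} / ∅

Backward fixpoint:
  L0 li=∅ lo={g,t}
  L1 li={g,t} lo={g,t}
  L2 li={t} lo={g,t}
  L3 li={g,t} lo={g,t}
  L4 li={g} lo={g}
  L5 li={g,t} lo={g,t}
  L6 li={g,t} lo={g}
  L7 li={g} lo=∅
  L8 li=∅ lo=∅

Interfere edges:
  c: {g,t}
  e: {g,t}
  g: {c,e,t}
  t: {c,e,g}

Registers:
  clique {c,g,t} ⇒ need ≥ 3
  3-colouring: c0={g}  c1={t}  c2={c,e}
  χ = 3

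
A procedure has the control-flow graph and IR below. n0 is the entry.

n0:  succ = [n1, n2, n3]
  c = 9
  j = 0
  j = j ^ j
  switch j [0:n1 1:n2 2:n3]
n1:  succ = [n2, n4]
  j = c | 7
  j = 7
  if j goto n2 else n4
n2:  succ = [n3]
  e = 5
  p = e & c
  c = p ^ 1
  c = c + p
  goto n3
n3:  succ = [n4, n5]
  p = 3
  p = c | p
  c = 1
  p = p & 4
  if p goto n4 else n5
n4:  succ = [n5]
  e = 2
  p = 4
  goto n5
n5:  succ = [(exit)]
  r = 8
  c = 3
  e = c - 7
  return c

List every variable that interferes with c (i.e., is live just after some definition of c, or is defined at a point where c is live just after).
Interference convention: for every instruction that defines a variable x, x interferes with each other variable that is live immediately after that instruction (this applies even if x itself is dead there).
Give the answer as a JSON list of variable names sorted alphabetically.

Per-block:
  n0 def {c,j} use ∅
  n1 def {j} use {c}
  n2 def {c,e,p} use {c}
  n3 def {c,p} use {c}
  n4 def {e,p} use ∅
  n5 def {c,e,r} use ∅

Backward fixpoint:
  live n0: ∅→{c}
  live n1: {c}→{c}
  live n2: {c}→{c}
  live n3: {c}→∅
  live n4: ∅→∅
  live n5: ∅→∅

Interference:
  c↔{e,j,p}
  e↔{c}
  j↔{c}
  p↔{c}
  r↔∅

N(c) = ["e", "j", "p"]

Answer: ["e", "j", "p"]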